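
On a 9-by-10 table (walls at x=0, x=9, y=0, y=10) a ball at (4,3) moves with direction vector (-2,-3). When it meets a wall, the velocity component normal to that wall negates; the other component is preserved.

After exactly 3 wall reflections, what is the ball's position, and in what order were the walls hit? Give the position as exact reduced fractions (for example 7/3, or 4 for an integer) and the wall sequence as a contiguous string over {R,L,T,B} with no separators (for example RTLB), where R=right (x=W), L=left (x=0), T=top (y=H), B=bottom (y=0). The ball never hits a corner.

1. t=1 → B at (2,0); v=(-2,3)
2. t=1 → L at (0,3); v=(2,3)
3. t=7/3 → T at (14/3,10); v=(2,-3)

Final position: (14/3,10)
Wall sequence: BLT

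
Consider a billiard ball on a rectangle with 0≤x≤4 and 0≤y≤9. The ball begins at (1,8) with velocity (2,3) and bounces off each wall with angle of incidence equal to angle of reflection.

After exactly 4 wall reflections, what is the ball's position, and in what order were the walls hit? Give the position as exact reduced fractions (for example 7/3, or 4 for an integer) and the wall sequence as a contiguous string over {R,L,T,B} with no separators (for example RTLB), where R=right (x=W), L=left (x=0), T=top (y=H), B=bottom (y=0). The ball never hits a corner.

1. t=1/3 → T at (5/3,9); v=(2,-3)
2. t=7/6 → R at (4,11/2); v=(-2,-3)
3. t=11/6 → B at (1/3,0); v=(-2,3)
4. t=1/6 → L at (0,1/2); v=(2,3)

Final position: (0,1/2)
Wall sequence: TRBL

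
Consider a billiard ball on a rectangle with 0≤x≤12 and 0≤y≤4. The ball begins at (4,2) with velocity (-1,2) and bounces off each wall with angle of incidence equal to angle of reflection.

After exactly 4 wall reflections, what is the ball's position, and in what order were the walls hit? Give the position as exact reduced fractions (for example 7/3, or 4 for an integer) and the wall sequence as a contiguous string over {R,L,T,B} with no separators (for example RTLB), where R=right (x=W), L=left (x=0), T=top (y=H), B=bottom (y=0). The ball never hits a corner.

1. t=1 → T at (3,4); v=(-1,-2)
2. t=2 → B at (1,0); v=(-1,2)
3. t=1 → L at (0,2); v=(1,2)
4. t=1 → T at (1,4); v=(1,-2)

Final position: (1,4)
Wall sequence: TBLT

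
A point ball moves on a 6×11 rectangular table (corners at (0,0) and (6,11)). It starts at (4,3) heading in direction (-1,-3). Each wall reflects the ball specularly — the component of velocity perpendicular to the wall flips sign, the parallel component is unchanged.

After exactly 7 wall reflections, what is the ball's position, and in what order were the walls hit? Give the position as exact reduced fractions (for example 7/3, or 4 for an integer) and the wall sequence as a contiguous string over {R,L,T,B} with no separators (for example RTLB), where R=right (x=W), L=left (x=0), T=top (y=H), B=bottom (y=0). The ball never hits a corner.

Final position: (1/3,0)
Wall sequence: BLTBRTB

1. t=1 → B at (3,0); v=(-1,3)
2. t=3 → L at (0,9); v=(1,3)
3. t=2/3 → T at (2/3,11); v=(1,-3)
4. t=11/3 → B at (13/3,0); v=(1,3)
5. t=5/3 → R at (6,5); v=(-1,3)
6. t=2 → T at (4,11); v=(-1,-3)
7. t=11/3 → B at (1/3,0); v=(-1,3)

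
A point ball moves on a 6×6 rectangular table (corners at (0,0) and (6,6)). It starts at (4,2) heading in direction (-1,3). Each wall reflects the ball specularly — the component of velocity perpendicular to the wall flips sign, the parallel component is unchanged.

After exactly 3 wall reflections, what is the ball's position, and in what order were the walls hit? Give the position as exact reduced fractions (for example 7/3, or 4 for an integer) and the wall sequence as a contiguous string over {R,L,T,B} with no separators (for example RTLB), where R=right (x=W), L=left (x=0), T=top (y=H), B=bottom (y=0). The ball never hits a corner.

Final position: (0,2)
Wall sequence: TBL

1. t=4/3 → T at (8/3,6); v=(-1,-3)
2. t=2 → B at (2/3,0); v=(-1,3)
3. t=2/3 → L at (0,2); v=(1,3)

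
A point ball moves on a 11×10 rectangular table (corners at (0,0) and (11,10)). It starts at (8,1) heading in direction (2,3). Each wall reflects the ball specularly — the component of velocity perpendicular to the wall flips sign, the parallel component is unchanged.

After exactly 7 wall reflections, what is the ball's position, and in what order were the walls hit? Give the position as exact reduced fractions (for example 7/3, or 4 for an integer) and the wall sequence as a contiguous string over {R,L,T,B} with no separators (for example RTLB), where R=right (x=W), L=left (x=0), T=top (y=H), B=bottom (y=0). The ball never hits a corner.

Final position: (10,0)
Wall sequence: RTBLTRB

1. t=3/2 → R at (11,11/2); v=(-2,3)
2. t=3/2 → T at (8,10); v=(-2,-3)
3. t=10/3 → B at (4/3,0); v=(-2,3)
4. t=2/3 → L at (0,2); v=(2,3)
5. t=8/3 → T at (16/3,10); v=(2,-3)
6. t=17/6 → R at (11,3/2); v=(-2,-3)
7. t=1/2 → B at (10,0); v=(-2,3)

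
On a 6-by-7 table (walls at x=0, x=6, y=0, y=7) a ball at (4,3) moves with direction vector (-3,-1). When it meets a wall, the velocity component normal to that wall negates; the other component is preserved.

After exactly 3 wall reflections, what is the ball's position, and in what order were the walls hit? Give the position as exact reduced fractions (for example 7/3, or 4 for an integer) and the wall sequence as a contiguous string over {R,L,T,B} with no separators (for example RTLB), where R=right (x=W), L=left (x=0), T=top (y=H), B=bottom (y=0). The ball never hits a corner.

1. t=4/3 → L at (0,5/3); v=(3,-1)
2. t=5/3 → B at (5,0); v=(3,1)
3. t=1/3 → R at (6,1/3); v=(-3,1)

Final position: (6,1/3)
Wall sequence: LBR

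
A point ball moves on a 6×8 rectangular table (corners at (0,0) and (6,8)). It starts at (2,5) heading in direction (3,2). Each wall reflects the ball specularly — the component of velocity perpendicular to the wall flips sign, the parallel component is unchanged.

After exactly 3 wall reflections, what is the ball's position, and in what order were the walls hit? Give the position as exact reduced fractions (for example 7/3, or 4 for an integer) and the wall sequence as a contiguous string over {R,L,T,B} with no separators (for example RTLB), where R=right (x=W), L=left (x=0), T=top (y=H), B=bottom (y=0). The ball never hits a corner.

1. t=4/3 → R at (6,23/3); v=(-3,2)
2. t=1/6 → T at (11/2,8); v=(-3,-2)
3. t=11/6 → L at (0,13/3); v=(3,-2)

Final position: (0,13/3)
Wall sequence: RTL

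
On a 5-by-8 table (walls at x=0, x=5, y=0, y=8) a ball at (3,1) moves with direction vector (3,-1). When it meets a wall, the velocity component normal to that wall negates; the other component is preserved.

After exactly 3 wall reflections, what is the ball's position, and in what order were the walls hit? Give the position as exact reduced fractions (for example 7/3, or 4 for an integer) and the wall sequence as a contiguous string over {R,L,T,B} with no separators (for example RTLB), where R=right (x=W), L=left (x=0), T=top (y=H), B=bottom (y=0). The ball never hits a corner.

Final position: (0,4/3)
Wall sequence: RBL

1. t=2/3 → R at (5,1/3); v=(-3,-1)
2. t=1/3 → B at (4,0); v=(-3,1)
3. t=4/3 → L at (0,4/3); v=(3,1)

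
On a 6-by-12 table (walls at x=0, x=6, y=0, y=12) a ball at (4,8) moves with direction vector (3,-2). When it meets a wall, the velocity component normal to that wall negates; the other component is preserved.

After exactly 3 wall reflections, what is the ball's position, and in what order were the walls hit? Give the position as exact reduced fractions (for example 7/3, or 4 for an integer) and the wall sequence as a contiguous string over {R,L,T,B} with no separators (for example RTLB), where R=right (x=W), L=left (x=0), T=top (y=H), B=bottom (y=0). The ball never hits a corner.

Final position: (4,0)
Wall sequence: RLB

1. t=2/3 → R at (6,20/3); v=(-3,-2)
2. t=2 → L at (0,8/3); v=(3,-2)
3. t=4/3 → B at (4,0); v=(3,2)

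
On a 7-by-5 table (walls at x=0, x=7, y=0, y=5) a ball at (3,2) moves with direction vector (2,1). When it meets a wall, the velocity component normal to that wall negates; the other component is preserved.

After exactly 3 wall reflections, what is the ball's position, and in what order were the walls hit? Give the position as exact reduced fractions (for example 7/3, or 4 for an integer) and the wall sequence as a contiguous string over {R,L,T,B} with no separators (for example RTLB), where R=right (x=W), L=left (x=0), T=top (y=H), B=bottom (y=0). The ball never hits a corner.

1. t=2 → R at (7,4); v=(-2,1)
2. t=1 → T at (5,5); v=(-2,-1)
3. t=5/2 → L at (0,5/2); v=(2,-1)

Final position: (0,5/2)
Wall sequence: RTL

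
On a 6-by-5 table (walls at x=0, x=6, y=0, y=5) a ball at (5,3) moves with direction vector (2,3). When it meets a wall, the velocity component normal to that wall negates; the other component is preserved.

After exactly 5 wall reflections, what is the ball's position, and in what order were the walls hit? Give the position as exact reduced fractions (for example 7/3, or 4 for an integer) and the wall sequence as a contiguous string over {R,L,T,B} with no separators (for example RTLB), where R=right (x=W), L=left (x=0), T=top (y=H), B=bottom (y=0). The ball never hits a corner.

Final position: (1,5)
Wall sequence: RTBLT

1. t=1/2 → R at (6,9/2); v=(-2,3)
2. t=1/6 → T at (17/3,5); v=(-2,-3)
3. t=5/3 → B at (7/3,0); v=(-2,3)
4. t=7/6 → L at (0,7/2); v=(2,3)
5. t=1/2 → T at (1,5); v=(2,-3)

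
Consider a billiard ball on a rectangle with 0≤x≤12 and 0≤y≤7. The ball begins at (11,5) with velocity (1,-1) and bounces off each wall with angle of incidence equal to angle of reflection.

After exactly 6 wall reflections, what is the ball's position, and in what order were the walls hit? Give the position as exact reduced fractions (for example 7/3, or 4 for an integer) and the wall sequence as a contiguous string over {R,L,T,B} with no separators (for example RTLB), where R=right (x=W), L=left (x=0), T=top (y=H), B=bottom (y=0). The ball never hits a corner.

1. t=1 → R at (12,4); v=(-1,-1)
2. t=4 → B at (8,0); v=(-1,1)
3. t=7 → T at (1,7); v=(-1,-1)
4. t=1 → L at (0,6); v=(1,-1)
5. t=6 → B at (6,0); v=(1,1)
6. t=6 → R at (12,6); v=(-1,1)

Final position: (12,6)
Wall sequence: RBTLBR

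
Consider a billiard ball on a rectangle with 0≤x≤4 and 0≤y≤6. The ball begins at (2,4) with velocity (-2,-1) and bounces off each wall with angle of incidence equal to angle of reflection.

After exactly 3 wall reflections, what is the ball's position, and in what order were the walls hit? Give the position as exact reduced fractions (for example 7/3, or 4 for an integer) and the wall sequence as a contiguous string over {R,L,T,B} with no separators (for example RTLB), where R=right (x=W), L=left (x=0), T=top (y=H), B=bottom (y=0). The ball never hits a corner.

Final position: (2,0)
Wall sequence: LRB

1. t=1 → L at (0,3); v=(2,-1)
2. t=2 → R at (4,1); v=(-2,-1)
3. t=1 → B at (2,0); v=(-2,1)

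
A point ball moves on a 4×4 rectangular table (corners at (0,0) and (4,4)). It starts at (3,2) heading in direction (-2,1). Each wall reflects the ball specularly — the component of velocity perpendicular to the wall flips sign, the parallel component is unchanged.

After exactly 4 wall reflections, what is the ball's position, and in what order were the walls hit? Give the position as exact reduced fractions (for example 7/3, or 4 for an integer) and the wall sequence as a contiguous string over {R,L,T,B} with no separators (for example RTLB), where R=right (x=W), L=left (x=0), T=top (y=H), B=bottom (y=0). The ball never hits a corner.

1. t=3/2 → L at (0,7/2); v=(2,1)
2. t=1/2 → T at (1,4); v=(2,-1)
3. t=3/2 → R at (4,5/2); v=(-2,-1)
4. t=2 → L at (0,1/2); v=(2,-1)

Final position: (0,1/2)
Wall sequence: LTRL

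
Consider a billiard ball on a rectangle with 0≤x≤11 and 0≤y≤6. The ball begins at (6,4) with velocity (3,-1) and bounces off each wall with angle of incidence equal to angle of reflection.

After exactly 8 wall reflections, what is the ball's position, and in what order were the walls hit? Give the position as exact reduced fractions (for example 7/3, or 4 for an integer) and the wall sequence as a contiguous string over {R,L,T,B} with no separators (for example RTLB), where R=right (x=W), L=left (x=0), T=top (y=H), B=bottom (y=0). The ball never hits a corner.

Final position: (11,1/3)
Wall sequence: RBLRTLBR

1. t=5/3 → R at (11,7/3); v=(-3,-1)
2. t=7/3 → B at (4,0); v=(-3,1)
3. t=4/3 → L at (0,4/3); v=(3,1)
4. t=11/3 → R at (11,5); v=(-3,1)
5. t=1 → T at (8,6); v=(-3,-1)
6. t=8/3 → L at (0,10/3); v=(3,-1)
7. t=10/3 → B at (10,0); v=(3,1)
8. t=1/3 → R at (11,1/3); v=(-3,1)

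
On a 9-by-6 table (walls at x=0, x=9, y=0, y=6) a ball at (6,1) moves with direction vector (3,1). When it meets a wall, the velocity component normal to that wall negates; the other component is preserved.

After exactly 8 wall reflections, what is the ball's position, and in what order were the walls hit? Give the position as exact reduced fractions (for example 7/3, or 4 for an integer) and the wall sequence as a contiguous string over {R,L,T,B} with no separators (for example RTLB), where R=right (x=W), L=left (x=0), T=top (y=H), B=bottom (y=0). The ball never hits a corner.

Final position: (0,5)
Wall sequence: RLTRLBRL

1. t=1 → R at (9,2); v=(-3,1)
2. t=3 → L at (0,5); v=(3,1)
3. t=1 → T at (3,6); v=(3,-1)
4. t=2 → R at (9,4); v=(-3,-1)
5. t=3 → L at (0,1); v=(3,-1)
6. t=1 → B at (3,0); v=(3,1)
7. t=2 → R at (9,2); v=(-3,1)
8. t=3 → L at (0,5); v=(3,1)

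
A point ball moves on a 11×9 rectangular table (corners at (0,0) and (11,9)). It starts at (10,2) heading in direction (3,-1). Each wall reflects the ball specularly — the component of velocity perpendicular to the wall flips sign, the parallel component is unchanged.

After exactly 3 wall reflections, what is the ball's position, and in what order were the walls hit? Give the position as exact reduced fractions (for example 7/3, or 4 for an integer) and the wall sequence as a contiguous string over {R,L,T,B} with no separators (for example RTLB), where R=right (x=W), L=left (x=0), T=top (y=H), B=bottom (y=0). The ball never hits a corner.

Final position: (0,2)
Wall sequence: RBL

1. t=1/3 → R at (11,5/3); v=(-3,-1)
2. t=5/3 → B at (6,0); v=(-3,1)
3. t=2 → L at (0,2); v=(3,1)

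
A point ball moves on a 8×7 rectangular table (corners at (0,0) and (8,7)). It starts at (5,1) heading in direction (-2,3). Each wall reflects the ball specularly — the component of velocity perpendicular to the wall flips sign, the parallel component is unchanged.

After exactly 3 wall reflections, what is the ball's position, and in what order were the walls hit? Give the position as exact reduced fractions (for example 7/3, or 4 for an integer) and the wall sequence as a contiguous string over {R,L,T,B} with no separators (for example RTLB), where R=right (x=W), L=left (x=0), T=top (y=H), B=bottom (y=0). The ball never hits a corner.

Final position: (11/3,0)
Wall sequence: TLB

1. t=2 → T at (1,7); v=(-2,-3)
2. t=1/2 → L at (0,11/2); v=(2,-3)
3. t=11/6 → B at (11/3,0); v=(2,3)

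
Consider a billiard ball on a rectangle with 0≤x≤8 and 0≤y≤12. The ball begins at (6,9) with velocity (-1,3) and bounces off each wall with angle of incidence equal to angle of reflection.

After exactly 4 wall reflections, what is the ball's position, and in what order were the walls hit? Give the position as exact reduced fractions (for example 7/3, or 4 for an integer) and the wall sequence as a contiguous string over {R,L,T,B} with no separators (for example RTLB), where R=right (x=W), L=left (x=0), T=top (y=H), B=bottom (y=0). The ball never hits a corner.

1. t=1 → T at (5,12); v=(-1,-3)
2. t=4 → B at (1,0); v=(-1,3)
3. t=1 → L at (0,3); v=(1,3)
4. t=3 → T at (3,12); v=(1,-3)

Final position: (3,12)
Wall sequence: TBLT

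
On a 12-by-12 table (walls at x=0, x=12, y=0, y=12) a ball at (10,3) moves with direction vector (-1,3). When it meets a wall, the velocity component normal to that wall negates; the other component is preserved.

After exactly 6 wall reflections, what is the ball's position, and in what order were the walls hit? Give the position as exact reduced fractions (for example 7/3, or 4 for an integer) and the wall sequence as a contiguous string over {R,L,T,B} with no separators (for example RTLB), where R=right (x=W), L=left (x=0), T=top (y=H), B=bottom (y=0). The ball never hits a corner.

1. t=3 → T at (7,12); v=(-1,-3)
2. t=4 → B at (3,0); v=(-1,3)
3. t=3 → L at (0,9); v=(1,3)
4. t=1 → T at (1,12); v=(1,-3)
5. t=4 → B at (5,0); v=(1,3)
6. t=4 → T at (9,12); v=(1,-3)

Final position: (9,12)
Wall sequence: TBLTBT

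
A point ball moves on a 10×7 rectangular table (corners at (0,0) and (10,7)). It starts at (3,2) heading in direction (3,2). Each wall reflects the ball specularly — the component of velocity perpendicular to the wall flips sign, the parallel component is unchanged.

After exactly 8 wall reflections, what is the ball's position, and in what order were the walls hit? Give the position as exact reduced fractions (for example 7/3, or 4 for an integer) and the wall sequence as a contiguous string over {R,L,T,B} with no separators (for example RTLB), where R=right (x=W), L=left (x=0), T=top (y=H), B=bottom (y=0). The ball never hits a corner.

Final position: (2,0)
Wall sequence: RTLBRTLB

1. t=7/3 → R at (10,20/3); v=(-3,2)
2. t=1/6 → T at (19/2,7); v=(-3,-2)
3. t=19/6 → L at (0,2/3); v=(3,-2)
4. t=1/3 → B at (1,0); v=(3,2)
5. t=3 → R at (10,6); v=(-3,2)
6. t=1/2 → T at (17/2,7); v=(-3,-2)
7. t=17/6 → L at (0,4/3); v=(3,-2)
8. t=2/3 → B at (2,0); v=(3,2)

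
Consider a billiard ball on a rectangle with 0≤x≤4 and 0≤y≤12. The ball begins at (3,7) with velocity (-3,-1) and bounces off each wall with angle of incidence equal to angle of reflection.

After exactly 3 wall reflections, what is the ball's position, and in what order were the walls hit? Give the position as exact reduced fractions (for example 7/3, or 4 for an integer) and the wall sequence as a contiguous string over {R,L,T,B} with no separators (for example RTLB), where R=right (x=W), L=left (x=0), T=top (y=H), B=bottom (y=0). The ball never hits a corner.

1. t=1 → L at (0,6); v=(3,-1)
2. t=4/3 → R at (4,14/3); v=(-3,-1)
3. t=4/3 → L at (0,10/3); v=(3,-1)

Final position: (0,10/3)
Wall sequence: LRL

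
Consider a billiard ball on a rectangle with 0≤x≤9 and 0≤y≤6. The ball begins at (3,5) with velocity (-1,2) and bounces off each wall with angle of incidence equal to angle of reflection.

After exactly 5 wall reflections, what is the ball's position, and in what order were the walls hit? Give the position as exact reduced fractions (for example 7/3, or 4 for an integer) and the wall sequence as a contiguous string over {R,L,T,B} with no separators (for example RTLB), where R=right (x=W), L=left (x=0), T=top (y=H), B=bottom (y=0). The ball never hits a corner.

Final position: (13/2,0)
Wall sequence: TLBTB

1. t=1/2 → T at (5/2,6); v=(-1,-2)
2. t=5/2 → L at (0,1); v=(1,-2)
3. t=1/2 → B at (1/2,0); v=(1,2)
4. t=3 → T at (7/2,6); v=(1,-2)
5. t=3 → B at (13/2,0); v=(1,2)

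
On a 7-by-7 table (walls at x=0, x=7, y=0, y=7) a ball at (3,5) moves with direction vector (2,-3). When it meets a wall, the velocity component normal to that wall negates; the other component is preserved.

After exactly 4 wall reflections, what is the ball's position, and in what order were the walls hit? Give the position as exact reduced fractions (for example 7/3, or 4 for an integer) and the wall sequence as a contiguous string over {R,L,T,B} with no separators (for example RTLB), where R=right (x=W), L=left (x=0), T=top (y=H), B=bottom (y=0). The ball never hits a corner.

1. t=5/3 → B at (19/3,0); v=(2,3)
2. t=1/3 → R at (7,1); v=(-2,3)
3. t=2 → T at (3,7); v=(-2,-3)
4. t=3/2 → L at (0,5/2); v=(2,-3)

Final position: (0,5/2)
Wall sequence: BRTL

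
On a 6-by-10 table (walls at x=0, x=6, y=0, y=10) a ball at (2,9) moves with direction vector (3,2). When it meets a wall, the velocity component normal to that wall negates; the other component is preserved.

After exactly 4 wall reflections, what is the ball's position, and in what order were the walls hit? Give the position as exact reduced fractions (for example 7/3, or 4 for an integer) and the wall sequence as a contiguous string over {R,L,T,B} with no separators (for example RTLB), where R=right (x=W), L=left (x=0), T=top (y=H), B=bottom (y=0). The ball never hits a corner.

Final position: (6,1/3)
Wall sequence: TRLR

1. t=1/2 → T at (7/2,10); v=(3,-2)
2. t=5/6 → R at (6,25/3); v=(-3,-2)
3. t=2 → L at (0,13/3); v=(3,-2)
4. t=2 → R at (6,1/3); v=(-3,-2)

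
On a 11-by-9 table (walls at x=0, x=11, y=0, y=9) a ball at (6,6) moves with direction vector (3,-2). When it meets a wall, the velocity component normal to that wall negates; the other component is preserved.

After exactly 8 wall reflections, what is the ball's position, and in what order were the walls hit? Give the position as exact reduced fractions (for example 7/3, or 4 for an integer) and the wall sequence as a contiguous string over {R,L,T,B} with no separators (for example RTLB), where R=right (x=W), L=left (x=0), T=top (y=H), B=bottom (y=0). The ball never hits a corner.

Final position: (11,26/3)
Wall sequence: RBLTRBLR

1. t=5/3 → R at (11,8/3); v=(-3,-2)
2. t=4/3 → B at (7,0); v=(-3,2)
3. t=7/3 → L at (0,14/3); v=(3,2)
4. t=13/6 → T at (13/2,9); v=(3,-2)
5. t=3/2 → R at (11,6); v=(-3,-2)
6. t=3 → B at (2,0); v=(-3,2)
7. t=2/3 → L at (0,4/3); v=(3,2)
8. t=11/3 → R at (11,26/3); v=(-3,2)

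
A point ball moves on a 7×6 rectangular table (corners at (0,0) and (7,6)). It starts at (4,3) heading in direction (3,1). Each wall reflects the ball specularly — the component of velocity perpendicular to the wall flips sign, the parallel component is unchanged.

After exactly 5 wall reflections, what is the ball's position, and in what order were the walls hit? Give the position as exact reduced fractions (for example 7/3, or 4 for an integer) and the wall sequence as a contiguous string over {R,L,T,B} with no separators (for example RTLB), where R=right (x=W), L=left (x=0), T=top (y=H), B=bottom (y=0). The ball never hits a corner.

Final position: (0,1)
Wall sequence: RTLRL

1. t=1 → R at (7,4); v=(-3,1)
2. t=2 → T at (1,6); v=(-3,-1)
3. t=1/3 → L at (0,17/3); v=(3,-1)
4. t=7/3 → R at (7,10/3); v=(-3,-1)
5. t=7/3 → L at (0,1); v=(3,-1)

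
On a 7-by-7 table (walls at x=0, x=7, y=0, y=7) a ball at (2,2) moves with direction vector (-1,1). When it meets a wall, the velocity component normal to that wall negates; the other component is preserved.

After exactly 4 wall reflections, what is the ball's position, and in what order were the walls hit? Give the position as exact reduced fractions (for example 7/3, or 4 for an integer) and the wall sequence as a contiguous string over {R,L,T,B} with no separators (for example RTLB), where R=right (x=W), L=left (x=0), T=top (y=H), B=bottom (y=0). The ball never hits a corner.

Final position: (4,0)
Wall sequence: LTRB

1. t=2 → L at (0,4); v=(1,1)
2. t=3 → T at (3,7); v=(1,-1)
3. t=4 → R at (7,3); v=(-1,-1)
4. t=3 → B at (4,0); v=(-1,1)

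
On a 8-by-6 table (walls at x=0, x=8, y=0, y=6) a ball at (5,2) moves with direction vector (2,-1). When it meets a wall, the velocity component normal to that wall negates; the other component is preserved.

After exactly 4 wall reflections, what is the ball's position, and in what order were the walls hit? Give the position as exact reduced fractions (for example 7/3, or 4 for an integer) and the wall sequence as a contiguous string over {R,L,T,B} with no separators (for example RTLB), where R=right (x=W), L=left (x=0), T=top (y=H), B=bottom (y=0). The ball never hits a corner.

1. t=3/2 → R at (8,1/2); v=(-2,-1)
2. t=1/2 → B at (7,0); v=(-2,1)
3. t=7/2 → L at (0,7/2); v=(2,1)
4. t=5/2 → T at (5,6); v=(2,-1)

Final position: (5,6)
Wall sequence: RBLT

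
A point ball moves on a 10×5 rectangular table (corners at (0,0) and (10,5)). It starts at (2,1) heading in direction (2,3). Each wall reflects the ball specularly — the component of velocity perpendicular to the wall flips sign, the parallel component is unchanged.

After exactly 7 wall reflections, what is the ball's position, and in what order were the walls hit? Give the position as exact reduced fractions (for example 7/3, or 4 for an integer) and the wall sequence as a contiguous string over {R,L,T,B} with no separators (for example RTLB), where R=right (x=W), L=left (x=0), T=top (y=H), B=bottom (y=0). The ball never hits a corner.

1. t=4/3 → T at (14/3,5); v=(2,-3)
2. t=5/3 → B at (8,0); v=(2,3)
3. t=1 → R at (10,3); v=(-2,3)
4. t=2/3 → T at (26/3,5); v=(-2,-3)
5. t=5/3 → B at (16/3,0); v=(-2,3)
6. t=5/3 → T at (2,5); v=(-2,-3)
7. t=1 → L at (0,2); v=(2,-3)

Final position: (0,2)
Wall sequence: TBRTBTL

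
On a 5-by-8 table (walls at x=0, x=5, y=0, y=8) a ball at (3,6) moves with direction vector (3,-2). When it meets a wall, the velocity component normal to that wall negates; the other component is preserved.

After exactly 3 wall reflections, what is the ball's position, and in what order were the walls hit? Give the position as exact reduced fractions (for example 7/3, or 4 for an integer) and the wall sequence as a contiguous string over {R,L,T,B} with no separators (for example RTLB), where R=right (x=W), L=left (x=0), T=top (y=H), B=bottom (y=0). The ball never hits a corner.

1. t=2/3 → R at (5,14/3); v=(-3,-2)
2. t=5/3 → L at (0,4/3); v=(3,-2)
3. t=2/3 → B at (2,0); v=(3,2)

Final position: (2,0)
Wall sequence: RLB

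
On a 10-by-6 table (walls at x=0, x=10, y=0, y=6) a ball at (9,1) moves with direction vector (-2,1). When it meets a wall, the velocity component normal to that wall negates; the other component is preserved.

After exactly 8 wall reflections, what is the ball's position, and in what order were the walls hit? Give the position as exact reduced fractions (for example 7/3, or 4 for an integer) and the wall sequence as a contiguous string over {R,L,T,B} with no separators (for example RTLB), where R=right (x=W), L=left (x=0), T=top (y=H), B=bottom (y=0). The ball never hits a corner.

Final position: (3,0)
Wall sequence: LTRBLTRB

1. t=9/2 → L at (0,11/2); v=(2,1)
2. t=1/2 → T at (1,6); v=(2,-1)
3. t=9/2 → R at (10,3/2); v=(-2,-1)
4. t=3/2 → B at (7,0); v=(-2,1)
5. t=7/2 → L at (0,7/2); v=(2,1)
6. t=5/2 → T at (5,6); v=(2,-1)
7. t=5/2 → R at (10,7/2); v=(-2,-1)
8. t=7/2 → B at (3,0); v=(-2,1)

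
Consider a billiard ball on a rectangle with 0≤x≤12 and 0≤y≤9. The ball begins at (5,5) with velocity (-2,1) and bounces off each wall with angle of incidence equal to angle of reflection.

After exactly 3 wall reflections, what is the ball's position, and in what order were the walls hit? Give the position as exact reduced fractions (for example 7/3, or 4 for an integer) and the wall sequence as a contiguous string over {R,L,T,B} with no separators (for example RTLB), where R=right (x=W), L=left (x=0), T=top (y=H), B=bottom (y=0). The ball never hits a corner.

1. t=5/2 → L at (0,15/2); v=(2,1)
2. t=3/2 → T at (3,9); v=(2,-1)
3. t=9/2 → R at (12,9/2); v=(-2,-1)

Final position: (12,9/2)
Wall sequence: LTR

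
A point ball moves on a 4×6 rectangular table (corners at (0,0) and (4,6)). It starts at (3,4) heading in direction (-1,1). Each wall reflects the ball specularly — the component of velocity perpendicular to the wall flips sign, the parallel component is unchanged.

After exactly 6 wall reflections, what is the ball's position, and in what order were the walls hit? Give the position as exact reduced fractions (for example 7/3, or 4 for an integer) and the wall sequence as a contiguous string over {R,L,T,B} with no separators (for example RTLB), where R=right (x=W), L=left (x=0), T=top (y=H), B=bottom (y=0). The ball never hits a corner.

1. t=2 → T at (1,6); v=(-1,-1)
2. t=1 → L at (0,5); v=(1,-1)
3. t=4 → R at (4,1); v=(-1,-1)
4. t=1 → B at (3,0); v=(-1,1)
5. t=3 → L at (0,3); v=(1,1)
6. t=3 → T at (3,6); v=(1,-1)

Final position: (3,6)
Wall sequence: TLRBLT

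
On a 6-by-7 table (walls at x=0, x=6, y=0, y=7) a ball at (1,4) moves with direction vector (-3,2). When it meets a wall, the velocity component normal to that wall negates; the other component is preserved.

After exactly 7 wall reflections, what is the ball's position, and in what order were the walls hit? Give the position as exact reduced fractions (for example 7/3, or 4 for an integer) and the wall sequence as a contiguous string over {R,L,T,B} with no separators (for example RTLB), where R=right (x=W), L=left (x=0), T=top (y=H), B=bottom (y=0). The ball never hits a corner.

Final position: (0,20/3)
Wall sequence: LTRLBRL

1. t=1/3 → L at (0,14/3); v=(3,2)
2. t=7/6 → T at (7/2,7); v=(3,-2)
3. t=5/6 → R at (6,16/3); v=(-3,-2)
4. t=2 → L at (0,4/3); v=(3,-2)
5. t=2/3 → B at (2,0); v=(3,2)
6. t=4/3 → R at (6,8/3); v=(-3,2)
7. t=2 → L at (0,20/3); v=(3,2)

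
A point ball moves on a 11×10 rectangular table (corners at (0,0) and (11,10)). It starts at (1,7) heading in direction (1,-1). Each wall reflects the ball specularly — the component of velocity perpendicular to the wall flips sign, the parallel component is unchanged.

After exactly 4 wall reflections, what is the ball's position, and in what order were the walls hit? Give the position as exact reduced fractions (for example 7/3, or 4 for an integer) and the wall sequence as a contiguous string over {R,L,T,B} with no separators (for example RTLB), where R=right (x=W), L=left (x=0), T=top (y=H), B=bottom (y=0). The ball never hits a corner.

1. t=7 → B at (8,0); v=(1,1)
2. t=3 → R at (11,3); v=(-1,1)
3. t=7 → T at (4,10); v=(-1,-1)
4. t=4 → L at (0,6); v=(1,-1)

Final position: (0,6)
Wall sequence: BRTL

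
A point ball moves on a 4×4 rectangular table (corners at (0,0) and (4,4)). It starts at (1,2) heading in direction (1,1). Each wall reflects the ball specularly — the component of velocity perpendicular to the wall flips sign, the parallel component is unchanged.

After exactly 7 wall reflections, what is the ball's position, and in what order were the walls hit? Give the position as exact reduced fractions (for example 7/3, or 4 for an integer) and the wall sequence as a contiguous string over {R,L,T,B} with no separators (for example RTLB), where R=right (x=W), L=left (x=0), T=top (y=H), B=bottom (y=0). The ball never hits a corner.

Final position: (1,0)
Wall sequence: TRBLTRB

1. t=2 → T at (3,4); v=(1,-1)
2. t=1 → R at (4,3); v=(-1,-1)
3. t=3 → B at (1,0); v=(-1,1)
4. t=1 → L at (0,1); v=(1,1)
5. t=3 → T at (3,4); v=(1,-1)
6. t=1 → R at (4,3); v=(-1,-1)
7. t=3 → B at (1,0); v=(-1,1)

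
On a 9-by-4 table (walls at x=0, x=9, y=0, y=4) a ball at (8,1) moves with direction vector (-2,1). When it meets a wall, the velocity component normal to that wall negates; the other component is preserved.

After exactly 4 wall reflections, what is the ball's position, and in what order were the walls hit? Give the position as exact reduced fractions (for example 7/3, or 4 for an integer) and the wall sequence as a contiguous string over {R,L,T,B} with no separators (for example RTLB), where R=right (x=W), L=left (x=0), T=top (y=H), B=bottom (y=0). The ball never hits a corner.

Final position: (9,3/2)
Wall sequence: TLBR

1. t=3 → T at (2,4); v=(-2,-1)
2. t=1 → L at (0,3); v=(2,-1)
3. t=3 → B at (6,0); v=(2,1)
4. t=3/2 → R at (9,3/2); v=(-2,1)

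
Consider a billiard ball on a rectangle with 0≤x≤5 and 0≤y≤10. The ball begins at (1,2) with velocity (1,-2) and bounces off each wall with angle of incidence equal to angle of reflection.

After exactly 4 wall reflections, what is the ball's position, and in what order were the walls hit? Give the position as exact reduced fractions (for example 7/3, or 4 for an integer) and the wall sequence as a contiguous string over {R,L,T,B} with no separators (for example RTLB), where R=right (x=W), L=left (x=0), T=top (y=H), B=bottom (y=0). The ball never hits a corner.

Final position: (0,4)
Wall sequence: BRTL

1. t=1 → B at (2,0); v=(1,2)
2. t=3 → R at (5,6); v=(-1,2)
3. t=2 → T at (3,10); v=(-1,-2)
4. t=3 → L at (0,4); v=(1,-2)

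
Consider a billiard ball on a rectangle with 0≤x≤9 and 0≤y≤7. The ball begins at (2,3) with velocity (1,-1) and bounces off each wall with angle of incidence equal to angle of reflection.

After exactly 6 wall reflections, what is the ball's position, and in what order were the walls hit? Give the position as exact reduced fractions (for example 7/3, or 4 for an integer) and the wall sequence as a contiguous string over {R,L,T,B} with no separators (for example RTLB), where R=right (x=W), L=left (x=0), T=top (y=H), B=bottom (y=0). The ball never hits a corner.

1. t=3 → B at (5,0); v=(1,1)
2. t=4 → R at (9,4); v=(-1,1)
3. t=3 → T at (6,7); v=(-1,-1)
4. t=6 → L at (0,1); v=(1,-1)
5. t=1 → B at (1,0); v=(1,1)
6. t=7 → T at (8,7); v=(1,-1)

Final position: (8,7)
Wall sequence: BRTLBT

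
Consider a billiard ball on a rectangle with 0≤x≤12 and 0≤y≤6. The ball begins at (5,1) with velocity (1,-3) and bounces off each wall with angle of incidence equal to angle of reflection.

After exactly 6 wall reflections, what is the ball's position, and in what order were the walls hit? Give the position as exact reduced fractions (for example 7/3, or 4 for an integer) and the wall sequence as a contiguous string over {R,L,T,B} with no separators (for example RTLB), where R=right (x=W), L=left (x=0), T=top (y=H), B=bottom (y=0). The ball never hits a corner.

Final position: (32/3,0)
Wall sequence: BTBTRB

1. t=1/3 → B at (16/3,0); v=(1,3)
2. t=2 → T at (22/3,6); v=(1,-3)
3. t=2 → B at (28/3,0); v=(1,3)
4. t=2 → T at (34/3,6); v=(1,-3)
5. t=2/3 → R at (12,4); v=(-1,-3)
6. t=4/3 → B at (32/3,0); v=(-1,3)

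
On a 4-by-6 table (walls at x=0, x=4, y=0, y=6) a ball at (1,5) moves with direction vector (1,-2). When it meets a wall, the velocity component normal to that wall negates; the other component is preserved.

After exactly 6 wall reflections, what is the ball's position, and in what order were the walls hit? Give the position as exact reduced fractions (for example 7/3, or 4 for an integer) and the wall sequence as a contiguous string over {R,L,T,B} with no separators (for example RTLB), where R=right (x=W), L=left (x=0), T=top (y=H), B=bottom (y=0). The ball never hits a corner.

1. t=5/2 → B at (7/2,0); v=(1,2)
2. t=1/2 → R at (4,1); v=(-1,2)
3. t=5/2 → T at (3/2,6); v=(-1,-2)
4. t=3/2 → L at (0,3); v=(1,-2)
5. t=3/2 → B at (3/2,0); v=(1,2)
6. t=5/2 → R at (4,5); v=(-1,2)

Final position: (4,5)
Wall sequence: BRTLBR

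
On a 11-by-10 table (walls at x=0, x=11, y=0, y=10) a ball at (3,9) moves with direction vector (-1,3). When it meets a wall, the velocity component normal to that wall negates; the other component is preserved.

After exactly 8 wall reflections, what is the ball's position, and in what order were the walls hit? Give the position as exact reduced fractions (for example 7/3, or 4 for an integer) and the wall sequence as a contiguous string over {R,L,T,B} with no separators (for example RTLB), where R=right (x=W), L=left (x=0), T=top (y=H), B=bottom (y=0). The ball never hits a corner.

1. t=1/3 → T at (8/3,10); v=(-1,-3)
2. t=8/3 → L at (0,2); v=(1,-3)
3. t=2/3 → B at (2/3,0); v=(1,3)
4. t=10/3 → T at (4,10); v=(1,-3)
5. t=10/3 → B at (22/3,0); v=(1,3)
6. t=10/3 → T at (32/3,10); v=(1,-3)
7. t=1/3 → R at (11,9); v=(-1,-3)
8. t=3 → B at (8,0); v=(-1,3)

Final position: (8,0)
Wall sequence: TLBTBTRB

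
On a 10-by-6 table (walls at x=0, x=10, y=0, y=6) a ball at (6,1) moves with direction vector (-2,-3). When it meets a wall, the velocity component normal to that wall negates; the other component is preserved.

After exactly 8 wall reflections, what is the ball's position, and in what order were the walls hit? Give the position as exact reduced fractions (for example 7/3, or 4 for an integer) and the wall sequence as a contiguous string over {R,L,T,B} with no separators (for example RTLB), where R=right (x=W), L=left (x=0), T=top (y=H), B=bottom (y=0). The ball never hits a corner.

Final position: (16/3,6)
Wall sequence: BTLBTRBT

1. t=1/3 → B at (16/3,0); v=(-2,3)
2. t=2 → T at (4/3,6); v=(-2,-3)
3. t=2/3 → L at (0,4); v=(2,-3)
4. t=4/3 → B at (8/3,0); v=(2,3)
5. t=2 → T at (20/3,6); v=(2,-3)
6. t=5/3 → R at (10,1); v=(-2,-3)
7. t=1/3 → B at (28/3,0); v=(-2,3)
8. t=2 → T at (16/3,6); v=(-2,-3)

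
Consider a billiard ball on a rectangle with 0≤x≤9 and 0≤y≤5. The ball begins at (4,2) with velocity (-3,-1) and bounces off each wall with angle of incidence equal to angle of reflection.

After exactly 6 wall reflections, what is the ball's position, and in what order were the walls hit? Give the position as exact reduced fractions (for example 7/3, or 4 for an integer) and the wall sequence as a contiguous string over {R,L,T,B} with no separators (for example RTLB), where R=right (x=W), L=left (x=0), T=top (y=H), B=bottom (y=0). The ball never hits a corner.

Final position: (9,5/3)
Wall sequence: LBRTLR

1. t=4/3 → L at (0,2/3); v=(3,-1)
2. t=2/3 → B at (2,0); v=(3,1)
3. t=7/3 → R at (9,7/3); v=(-3,1)
4. t=8/3 → T at (1,5); v=(-3,-1)
5. t=1/3 → L at (0,14/3); v=(3,-1)
6. t=3 → R at (9,5/3); v=(-3,-1)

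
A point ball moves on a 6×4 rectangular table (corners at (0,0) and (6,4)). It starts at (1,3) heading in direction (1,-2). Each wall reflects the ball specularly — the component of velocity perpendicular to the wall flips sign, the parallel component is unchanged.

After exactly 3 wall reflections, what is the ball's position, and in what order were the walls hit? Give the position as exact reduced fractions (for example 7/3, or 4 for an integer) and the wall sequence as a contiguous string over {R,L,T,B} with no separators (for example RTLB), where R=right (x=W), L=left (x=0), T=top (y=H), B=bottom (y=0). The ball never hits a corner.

Final position: (6,1)
Wall sequence: BTR

1. t=3/2 → B at (5/2,0); v=(1,2)
2. t=2 → T at (9/2,4); v=(1,-2)
3. t=3/2 → R at (6,1); v=(-1,-2)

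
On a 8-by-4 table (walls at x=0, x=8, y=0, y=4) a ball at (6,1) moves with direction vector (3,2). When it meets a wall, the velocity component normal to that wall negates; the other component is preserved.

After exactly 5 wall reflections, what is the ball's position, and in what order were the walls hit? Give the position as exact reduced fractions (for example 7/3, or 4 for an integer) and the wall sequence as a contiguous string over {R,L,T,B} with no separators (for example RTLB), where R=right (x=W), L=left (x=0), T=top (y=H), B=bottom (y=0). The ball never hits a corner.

1. t=2/3 → R at (8,7/3); v=(-3,2)
2. t=5/6 → T at (11/2,4); v=(-3,-2)
3. t=11/6 → L at (0,1/3); v=(3,-2)
4. t=1/6 → B at (1/2,0); v=(3,2)
5. t=2 → T at (13/2,4); v=(3,-2)

Final position: (13/2,4)
Wall sequence: RTLBT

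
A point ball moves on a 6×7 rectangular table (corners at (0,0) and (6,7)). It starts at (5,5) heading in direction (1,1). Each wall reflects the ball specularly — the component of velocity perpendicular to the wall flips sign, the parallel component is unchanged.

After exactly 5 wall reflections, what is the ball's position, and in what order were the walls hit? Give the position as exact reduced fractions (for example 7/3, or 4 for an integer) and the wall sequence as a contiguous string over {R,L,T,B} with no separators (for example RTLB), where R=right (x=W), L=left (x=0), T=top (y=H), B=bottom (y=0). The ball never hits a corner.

Final position: (6,4)
Wall sequence: RTLBR

1. t=1 → R at (6,6); v=(-1,1)
2. t=1 → T at (5,7); v=(-1,-1)
3. t=5 → L at (0,2); v=(1,-1)
4. t=2 → B at (2,0); v=(1,1)
5. t=4 → R at (6,4); v=(-1,1)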